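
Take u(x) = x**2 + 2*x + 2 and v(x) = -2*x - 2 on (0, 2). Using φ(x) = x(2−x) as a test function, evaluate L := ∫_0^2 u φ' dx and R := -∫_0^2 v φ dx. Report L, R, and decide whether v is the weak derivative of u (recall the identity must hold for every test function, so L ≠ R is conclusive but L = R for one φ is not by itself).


LHS = -16/3, RHS = 16/3. No, v is not the weak derivative of u.

u(x) = x**2 + 2*x + 2, classical derivative u'(x) = 2*x + 2.
φ(x) = x(2−x), so φ'(x) = 2 - 2*x.
Note φ(0) = φ(2) = 0, so the boundary term u·φ vanishes.
LHS = ∫_0^2 u(x) φ'(x) dx = ∫_0^2 (-2*x^3 - 2*x^2 + 4) dx. Term by term:
  ∫_0^2 -2*x^3 dx = -8;  ∫_0^2 -2*x^2 dx = -16/3;  ∫_0^2 4 dx = 8.
Sum: -8 − 16/3 + 8 = -16/3.
So LHS = -16/3.
∫_0^2 v(x) φ(x) dx = ∫_0^2 (2*x^3 - 2*x^2 - 4*x) dx. Term by term:
  ∫_0^2 2*x^3 dx = 8;  ∫_0^2 -2*x^2 dx = -16/3;  ∫_0^2 -4*x dx = -8.
Sum: 8 − 16/3 − 8 = -16/3.
So RHS = -∫_0^2 v(x) φ(x) dx = 16/3.
LHS − RHS = -32/3 ≠ 0, so the identity fails.
(For a valid weak derivative the identity must hold for EVERY test function, in particular this one. The failure shows v is NOT the weak derivative of u.)
Correct weak derivative would be u'(x) = 2*x + 2.


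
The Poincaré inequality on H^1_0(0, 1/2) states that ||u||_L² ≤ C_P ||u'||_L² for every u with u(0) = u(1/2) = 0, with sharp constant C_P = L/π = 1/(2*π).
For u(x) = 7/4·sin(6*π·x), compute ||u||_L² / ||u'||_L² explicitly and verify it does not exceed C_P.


||u||_L² / ||u'||_L² = 1/(6*π) < C_P = 1/(2*π).

u(x) = 7/4·sin(6*π·x), so u'(x) = 21*π*cos(6*π*x)/2.
Writing u(x) = A·sin(kπx/L) with A = 7/4 and k = 3, use ∫_0^L sin²(kπx/L) dx = L/2 and ∫_0^L cos²(kπx/L) dx = L/2.
u² = 49/16·sin²(6*π·x) and (u')² = 441*π^2/4·cos²(6*π·x), and each of sin², cos² integrates to L/2 = 1/4 over (0, 1/2).
∫_0^1/2 u² dx = 49/64, so ||u||_L² = 7/8.
∫_0^1/2 (u')² dx = 441*π^2/16, so ||u'||_L² = 21*π/4.
Ratio ||u||_L² / ||u'||_L² = 1/(6*π).
Sharp Poincaré constant on H^1_0(0, 1/2) is C_P = L/π = 1/(2*π), achieved by sin(2*π·x).
This is the k = 3 harmonic; the ratio L/(kπ) is strictly less than C_P = L/π, consistent with the sharp inequality ||u||_L² ≤ C_P ||u'||_L².


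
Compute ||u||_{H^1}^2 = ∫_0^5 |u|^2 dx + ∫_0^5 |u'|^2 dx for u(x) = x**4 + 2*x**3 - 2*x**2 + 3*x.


||u||_{H^1}^2 = 90701245/126

The H^1 norm (squared) on an interval (0, L) is
  ||u||_{H^1}^2 = ∫_0^L u(x)^2 dx + ∫_0^L u'(x)^2 dx.
Compute u'(x) = 4*x**3 + 6*x**2 - 4*x + 3.
Then u(x)^2 = x**8 + 4*x**7 - 2*x**5 + 16*x**4 - 12*x**3 + 9*x**2 and u'(x)^2 = 16*x**6 + 48*x**5 + 4*x**4 - 24*x**3 + 52*x**2 - 24*x + 9.
Integrate each monomial from 0 to 5 using ∫_0^5 c·x^n dx = c·5^(n+1)/(n+1):
  ∫_0^5 u(x)^2 dx = ∫_0^5 (x^8 + 4*x^7 - 2*x^5 + 16*x^4 - 12*x^3 + 9*x^2) dx. Term by term:
    ∫_0^5 x^8 dx = 1953125/9;  ∫_0^5 4*x^7 dx = 390625/2;  ∫_0^5 -2*x^5 dx = -15625/3;
    ∫_0^5 16*x^4 dx = 10000;  ∫_0^5 -12*x^3 dx = -1875;  ∫_0^5 9*x^2 dx = 375.
  Sum: 1953125/9 + 390625/2 − 15625/3 + 10000 − 1875 + 375 = 7481125/18.
  ∫_0^5 u'(x)^2 dx = ∫_0^5 (16*x^6 + 48*x^5 + 4*x^4 - 24*x^3 + 52*x^2 - 24*x + 9) dx. Term by term:
    ∫_0^5 16*x^6 dx = 1250000/7;  ∫_0^5 48*x^5 dx = 125000;  ∫_0^5 4*x^4 dx = 2500;
    ∫_0^5 -24*x^3 dx = -3750;  ∫_0^5 52*x^2 dx = 6500/3;  ∫_0^5 -24*x dx = -300;
    ∫_0^5 9 dx = 45.
  Sum: 1250000/7 + 125000 + 2500 − 3750 + 6500/3 − 300 + 45 = 6388895/21.
Adding: ||u||_{H^1}^2 = 7481125/18 + 6388895/21 = 90701245/126.


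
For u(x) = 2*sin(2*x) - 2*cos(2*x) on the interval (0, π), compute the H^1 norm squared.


||u||_{H^1(0,π)}^2 = 20*π

u'(x) = 4*sin(2*x) + 4*cos(2*x).
Expand u² and (u')² and integrate term by term on (0, π), using: for integers n ≥ 1, ∫_0^π sin²(nx) dx = ∫_0^π cos²(nx) dx = π/2; for n ≠ n', ∫_0^π sin(nx)sin(n'x) dx = ∫_0^π cos(nx)cos(n'x) dx = 0; and by product-to-sum, ∫_0^π sin(nx)cos(n'x) dx = ½∫_0^π [sin((n+n')x) + sin((n−n')x)] dx, which is 0 when n+n' is even and 2n/(n²−n'²) when n+n' is odd (it need not vanish on (0, π)).
  u² squared terms: (-2)²·∫cos(2x)² dx = 4·π/2 = 2*π;  (2)²·∫sin(2x)² dx = 4·π/2 = 2*π.
  u² cross terms: 2·(-2)·(2)·∫cos(2x)·sin(2x) dx = -8·(0) = 0.
  So ∫_0^π u² dx = 2*π + 2*π + 0 = 4*π.
  (u')² squared terms: (4)²·∫cos(2x)² dx = 16·π/2 = 8*π;  (4)²·∫sin(2x)² dx = 16·π/2 = 8*π.
  (u')² cross terms: 2·(4)·(4)·∫cos(2x)·sin(2x) dx = 32·(0) = 0.
  So ∫_0^π (u')² dx = 8*π + 8*π + 0 = 16*π.
||u||_{H^1}^2 = (4*π) + (16*π) = 20*π.


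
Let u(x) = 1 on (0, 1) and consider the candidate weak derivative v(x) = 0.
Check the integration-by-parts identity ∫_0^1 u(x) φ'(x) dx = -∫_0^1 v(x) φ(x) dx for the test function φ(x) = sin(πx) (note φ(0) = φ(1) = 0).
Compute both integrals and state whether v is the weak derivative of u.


LHS = 0, RHS = 0. Yes, v = u' weakly.

u(x) = 1, classical derivative u'(x) = 0.
φ(x) = sin(πx), so φ'(x) = π*cos(π*x).
Note φ(0) = φ(1) = 0, so the boundary term u·φ vanishes.
LHS = ∫_0^1 u(x) φ'(x) dx = ∫_0^1 (π*cos(π*x)) dx. Term by term:
  ∫_0^1 π*cos(π*x) dx = 0.
So LHS = 0.
∫_0^1 v(x) φ(x) dx = ∫_0^1 (0) dx. Term by term:
  ∫_0^1 0 dx = 0.
So RHS = -∫_0^1 v(x) φ(x) dx = 0.
LHS = RHS, so the identity holds for this test φ.
Moreover u is smooth here and v(x) = u'(x) = 0 pointwise, so the identity holds for every test function. Hence v is the weak derivative of u.


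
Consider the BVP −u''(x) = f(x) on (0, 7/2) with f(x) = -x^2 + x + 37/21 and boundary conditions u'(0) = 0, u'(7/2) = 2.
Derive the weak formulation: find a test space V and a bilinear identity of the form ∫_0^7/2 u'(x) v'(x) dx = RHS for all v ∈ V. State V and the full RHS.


V = H^1(0, 7/2) (v unrestricted at boundary; u is determined up to an additive constant); weak form: ∫_0^7/2 u'v' dx = ∫_0^7/2 (-x^2 + x + 37/21) v dx + 2·v(7/2) for all v ∈ V.

Multiply both sides by a test function v and integrate from 0 to 7/2:
  ∫_0^7/2 −u''(x) v(x) dx = ∫_0^7/2 f(x) v(x) dx.
Integrate the LHS by parts once:
  ∫_0^7/2 −u'' v dx = −[u'(x) v(x)]_0^7/2 + ∫_0^7/2 u'(x) v'(x) dx.
Thus ∫_0^7/2 u'(x) v'(x) dx = ∫_0^7/2 f(x) v(x) dx + [u'(x) v(x)]_0^7/2.
Choose V so that boundary terms are either known or forced to vanish.
u has inhomogeneous Neumann u'(0) = 0, u'(7/2) = 2. [u' v]_0^7/2 = (2)·v(7/2) − (0)·v(0) = 2·v(7/2). Take V = H^1(0, 7/2); boundary term becomes part of RHS.
Weak formulation: find u (satisfying any essential BC) such that ∫_0^7/2 u'(x) v'(x) dx = ∫_0^7/2 f v dx + 2·v(7/2) for all v ∈ V (Neumann data are natural BCs: they enter the RHS as boundary terms).
Substituting f(x) = -x^2 + x + 37/21, the right-hand side is ∫_0^7/2 (-x^2 + x + 37/21) v dx + 2·v(7/2).
Compatibility check (pure Neumann): taking v ≡ 1 ∈ V gives 0 = ∫_0^7/2 f dx + (2) − (0), i.e. ∫_0^7/2 f dx must equal u'(0) − u'(7/2) = -2. Indeed ∫_0^7/2 (-x^2 + x + 37/21) dx = -2, so the data are compatible. The solution is then unique only up to an additive constant (fix it e.g. by requiring ∫_0^7/2 u dx = 0).


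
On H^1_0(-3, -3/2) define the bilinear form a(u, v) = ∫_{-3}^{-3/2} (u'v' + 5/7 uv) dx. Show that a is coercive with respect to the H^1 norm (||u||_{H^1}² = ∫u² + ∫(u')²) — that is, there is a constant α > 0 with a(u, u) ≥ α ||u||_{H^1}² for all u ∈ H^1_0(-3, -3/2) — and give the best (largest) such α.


α = (45 + 28*π^2)/(7*(9 + 4*π^2))

Coercivity of a(·,·) on H^1_0(-3, -3/2) means a(u, u) ≥ α ||u||_{H^1}² for every u ∈ H^1_0.
The interval has length L = 3/2, and Poincaré/coercivity depend only on L. Here a(u, u) = ∫(u')² + (5/7)·∫u².
Here 0 < c = 5/7 < 1. The condition a(u,u) ≥ α||u||_{H^1}² reads (1−α)∫(u')² ≥ (α−c)∫u². Any admissible α is ≤ 1 (rapidly oscillating u have ∫u²/∫(u')² → 0), and α = 1 would force 0 ≥ (1−c)∫u², impossible since c < 1; so 1−α > 0. By the sharp Poincaré inequality on H^1_0 of an interval of length L, ∫(u')² ≥ (π/L)²∫u² with equality for the first sine mode sin(π(x−x₀)/L) (x₀ the left endpoint), so the inequality holds for all u iff (1−α)(π/L)² ≥ α − c, i.e. α ≤ ((π/L)² + c)/((π/L)² + 1) = (1 + c(L/π)²)/(1 + (L/π)²). With (π/L)² = 4*π^2/9 and c = 5/7, the largest admissible constant is α = ((π/L)² + c)/((π/L)² + 1).
Simplifying, α = (45 + 28*π^2)/(7*(9 + 4*π^2)).


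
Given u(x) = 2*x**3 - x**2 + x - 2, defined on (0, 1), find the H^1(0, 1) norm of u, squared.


||u||_{H^1}^2 = 1597/210

The H^1 norm (squared) on an interval (0, L) is
  ||u||_{H^1}^2 = ∫_0^L u(x)^2 dx + ∫_0^L u'(x)^2 dx.
Compute u'(x) = 6*x**2 - 2*x + 1.
Then u(x)^2 = 4*x**6 - 4*x**5 + 5*x**4 - 10*x**3 + 5*x**2 - 4*x + 4 and u'(x)^2 = 36*x**4 - 24*x**3 + 16*x**2 - 4*x + 1.
Integrate each monomial from 0 to 1 using ∫_0^1 c·x^n dx = c·1^(n+1)/(n+1):
  ∫_0^1 u(x)^2 dx = ∫_0^1 (4*x^6 - 4*x^5 + 5*x^4 - 10*x^3 + 5*x^2 - 4*x + 4) dx. Term by term:
    ∫_0^1 4*x^6 dx = 4/7;  ∫_0^1 -4*x^5 dx = -2/3;  ∫_0^1 5*x^4 dx = 1;
    ∫_0^1 -10*x^3 dx = -5/2;  ∫_0^1 5*x^2 dx = 5/3;  ∫_0^1 -4*x dx = -2;
    ∫_0^1 4 dx = 4.
  Sum: 4/7 − 2/3 + 1 − 5/2 + 5/3 − 2 + 4 = 29/14.
  ∫_0^1 u'(x)^2 dx = ∫_0^1 (36*x^4 - 24*x^3 + 16*x^2 - 4*x + 1) dx. Term by term:
    ∫_0^1 36*x^4 dx = 36/5;  ∫_0^1 -24*x^3 dx = -6;  ∫_0^1 16*x^2 dx = 16/3;
    ∫_0^1 -4*x dx = -2;  ∫_0^1 1 dx = 1.
  Sum: 36/5 − 6 + 16/3 − 2 + 1 = 83/15.
Adding: ||u||_{H^1}^2 = 29/14 + 83/15 = 1597/210.


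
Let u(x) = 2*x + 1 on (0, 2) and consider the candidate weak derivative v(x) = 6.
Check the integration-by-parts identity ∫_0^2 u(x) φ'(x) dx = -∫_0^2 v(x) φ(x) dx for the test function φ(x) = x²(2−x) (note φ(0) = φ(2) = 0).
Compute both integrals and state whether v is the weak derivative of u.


LHS = -8/3, RHS = -8. No, v is not the weak derivative of u.

u(x) = 2*x + 1, classical derivative u'(x) = 2.
φ(x) = x²(2−x), so φ'(x) = x*(4 - 3*x).
Note φ(0) = φ(2) = 0, so the boundary term u·φ vanishes.
LHS = ∫_0^2 u(x) φ'(x) dx = ∫_0^2 (-6*x^3 + 5*x^2 + 4*x) dx. Term by term:
  ∫_0^2 -6*x^3 dx = -24;  ∫_0^2 5*x^2 dx = 40/3;  ∫_0^2 4*x dx = 8.
Sum: -24 + 40/3 + 8 = -8/3.
So LHS = -8/3.
∫_0^2 v(x) φ(x) dx = ∫_0^2 (-6*x^3 + 12*x^2) dx. Term by term:
  ∫_0^2 -6*x^3 dx = -24;  ∫_0^2 12*x^2 dx = 32.
Sum: -24 + 32 = 8.
So RHS = -∫_0^2 v(x) φ(x) dx = -8.
LHS − RHS = 16/3 ≠ 0, so the identity fails.
(For a valid weak derivative the identity must hold for EVERY test function, in particular this one. The failure shows v is NOT the weak derivative of u.)
Correct weak derivative would be u'(x) = 2.


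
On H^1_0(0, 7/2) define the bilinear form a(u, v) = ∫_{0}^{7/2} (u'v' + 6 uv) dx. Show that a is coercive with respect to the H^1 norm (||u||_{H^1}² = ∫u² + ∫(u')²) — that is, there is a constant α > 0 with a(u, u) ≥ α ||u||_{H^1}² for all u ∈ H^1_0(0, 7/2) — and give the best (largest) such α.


α = 1

Coercivity of a(·,·) on H^1_0(0, 7/2) means a(u, u) ≥ α ||u||_{H^1}² for every u ∈ H^1_0.
The interval has length L = 7/2, and Poincaré/coercivity depend only on L. Here a(u, u) = ∫(u')² + (6)·∫u².
Here c = 6 ≥ 1, so a(u,u) = ∫(u')² + c∫u² ≥ ∫(u')² + ∫u² = ||u||_{H^1}², i.e. α = 1 works. No larger α is possible: a(u,u) ≥ α||u||_{H^1}² means (1−α)∫(u')² ≥ (α−c)∫u², and for the modes u_n = sin(nπ(x−x₀)/L) (x₀ the left endpoint) one has ∫u_n²/∫(u_n')² = (L/(nπ))² → 0, so a(u_n,u_n)/||u_n||_{H^1}² → 1. Hence the optimal constant is α = 1.
Therefore α = 1.


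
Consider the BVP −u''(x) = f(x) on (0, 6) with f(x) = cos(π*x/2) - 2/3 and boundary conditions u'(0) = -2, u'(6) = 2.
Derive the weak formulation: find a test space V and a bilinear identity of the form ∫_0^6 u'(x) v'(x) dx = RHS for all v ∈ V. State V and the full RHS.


V = H^1(0, 6) (v unrestricted at boundary; u is determined up to an additive constant); weak form: ∫_0^6 u'v' dx = ∫_0^6 (cos(π*x/2) - 2/3) v dx + 2·v(6) + 2·v(0) for all v ∈ V.

Multiply both sides by a test function v and integrate from 0 to 6:
  ∫_0^6 −u''(x) v(x) dx = ∫_0^6 f(x) v(x) dx.
Integrate the LHS by parts once:
  ∫_0^6 −u'' v dx = −[u'(x) v(x)]_0^6 + ∫_0^6 u'(x) v'(x) dx.
Thus ∫_0^6 u'(x) v'(x) dx = ∫_0^6 f(x) v(x) dx + [u'(x) v(x)]_0^6.
Choose V so that boundary terms are either known or forced to vanish.
u has inhomogeneous Neumann u'(0) = -2, u'(6) = 2. [u' v]_0^6 = (2)·v(6) − (-2)·v(0) = 2·v(6) + 2·v(0). Take V = H^1(0, 6); boundary term becomes part of RHS.
Weak formulation: find u (satisfying any essential BC) such that ∫_0^6 u'(x) v'(x) dx = ∫_0^6 f v dx + 2·v(6) + 2·v(0) for all v ∈ V (Neumann data are natural BCs: they enter the RHS as boundary terms).
Substituting f(x) = cos(π*x/2) - 2/3, the right-hand side is ∫_0^6 (cos(π*x/2) - 2/3) v dx + 2·v(6) + 2·v(0).
Compatibility check (pure Neumann): taking v ≡ 1 ∈ V gives 0 = ∫_0^6 f dx + (2) − (-2), i.e. ∫_0^6 f dx must equal u'(0) − u'(6) = -4. Indeed ∫_0^6 (cos(π*x/2) - 2/3) dx = -4, so the data are compatible. The solution is then unique only up to an additive constant (fix it e.g. by requiring ∫_0^6 u dx = 0).


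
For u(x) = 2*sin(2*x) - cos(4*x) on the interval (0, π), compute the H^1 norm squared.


||u||_{H^1(0,π)}^2 = 37*π/2

u'(x) = 4*sin(4*x) + 4*cos(2*x).
Expand u² and (u')² and integrate term by term on (0, π), using: for integers n ≥ 1, ∫_0^π sin²(nx) dx = ∫_0^π cos²(nx) dx = π/2; for n ≠ n', ∫_0^π sin(nx)sin(n'x) dx = ∫_0^π cos(nx)cos(n'x) dx = 0; and by product-to-sum, ∫_0^π sin(nx)cos(n'x) dx = ½∫_0^π [sin((n+n')x) + sin((n−n')x)] dx, which is 0 when n+n' is even and 2n/(n²−n'²) when n+n' is odd (it need not vanish on (0, π)).
  u² squared terms: (-1)²·∫cos(4x)² dx = 1·π/2 = π/2;  (2)²·∫sin(2x)² dx = 4·π/2 = 2*π.
  u² cross terms: 2·(-1)·(2)·∫cos(4x)·sin(2x) dx = -4·(0) = 0.
  So ∫_0^π u² dx = π/2 + 2*π + 0 = 5*π/2.
  (u')² squared terms: (4)²·∫cos(2x)² dx = 16·π/2 = 8*π;  (4)²·∫sin(4x)² dx = 16·π/2 = 8*π.
  (u')² cross terms: 2·(4)·(4)·∫cos(2x)·sin(4x) dx = 32·(0) = 0.
  So ∫_0^π (u')² dx = 8*π + 8*π + 0 = 16*π.
||u||_{H^1}^2 = (5*π/2) + (16*π) = 37*π/2.


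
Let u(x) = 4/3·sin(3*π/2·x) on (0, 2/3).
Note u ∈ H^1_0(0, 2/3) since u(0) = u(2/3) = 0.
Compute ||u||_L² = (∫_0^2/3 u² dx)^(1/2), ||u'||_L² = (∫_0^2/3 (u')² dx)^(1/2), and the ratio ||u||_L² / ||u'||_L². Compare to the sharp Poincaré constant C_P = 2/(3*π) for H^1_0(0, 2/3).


||u||_L² / ||u'||_L² = 2/(3*π) = C_P.

u(x) = 4/3·sin(3*π/2·x), so u'(x) = 2*π*cos(3*π*x/2).
Writing u(x) = A·sin(kπx/L) with A = 4/3 and k = 1, use ∫_0^L sin²(kπx/L) dx = L/2 and ∫_0^L cos²(kπx/L) dx = L/2.
u² = 16/9·sin²(3*π/2·x) and (u')² = 4*π^2·cos²(3*π/2·x), and each of sin², cos² integrates to L/2 = 1/3 over (0, 2/3).
∫_0^2/3 u² dx = 16/27, so ||u||_L² = 4*sqrt(3)/9.
∫_0^2/3 (u')² dx = 4*π^2/3, so ||u'||_L² = 2*sqrt(3)*π/3.
Ratio ||u||_L² / ||u'||_L² = 2/(3*π).
Sharp Poincaré constant on H^1_0(0, 2/3) is C_P = L/π = 2/(3*π), achieved by sin(3*π/2·x).
This is the k = 1 eigenfunction (up to amplitude), so the ratio equals the sharp Poincaré constant exactly.


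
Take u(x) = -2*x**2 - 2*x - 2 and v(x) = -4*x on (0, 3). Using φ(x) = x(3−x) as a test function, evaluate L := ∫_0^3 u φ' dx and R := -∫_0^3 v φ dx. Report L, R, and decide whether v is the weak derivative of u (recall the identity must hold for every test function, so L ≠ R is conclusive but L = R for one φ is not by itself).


LHS = 36, RHS = 27. No, v is not the weak derivative of u.

u(x) = -2*x**2 - 2*x - 2, classical derivative u'(x) = -4*x - 2.
φ(x) = x(3−x), so φ'(x) = 3 - 2*x.
Note φ(0) = φ(3) = 0, so the boundary term u·φ vanishes.
LHS = ∫_0^3 u(x) φ'(x) dx = ∫_0^3 (4*x^3 - 2*x^2 - 2*x - 6) dx. Term by term:
  ∫_0^3 4*x^3 dx = 81;  ∫_0^3 -2*x^2 dx = -18;  ∫_0^3 -2*x dx = -9;
  ∫_0^3 -6 dx = -18.
Sum: 81 − 18 − 9 − 18 = 36.
So LHS = 36.
∫_0^3 v(x) φ(x) dx = ∫_0^3 (4*x^3 - 12*x^2) dx. Term by term:
  ∫_0^3 4*x^3 dx = 81;  ∫_0^3 -12*x^2 dx = -108.
Sum: 81 − 108 = -27.
So RHS = -∫_0^3 v(x) φ(x) dx = 27.
LHS − RHS = 9 ≠ 0, so the identity fails.
(For a valid weak derivative the identity must hold for EVERY test function, in particular this one. The failure shows v is NOT the weak derivative of u.)
Correct weak derivative would be u'(x) = -4*x - 2.


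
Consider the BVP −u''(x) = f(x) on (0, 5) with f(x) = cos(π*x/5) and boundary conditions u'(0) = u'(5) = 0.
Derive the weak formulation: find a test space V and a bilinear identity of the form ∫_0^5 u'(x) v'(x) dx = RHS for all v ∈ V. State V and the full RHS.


V = H^1(0, 5) (no boundary constraint on v; u is determined up to an additive constant); weak form: ∫_0^5 u'v' dx = ∫_0^5 (cos(π*x/5)) v dx for all v ∈ V.

Multiply both sides by a test function v and integrate from 0 to 5:
  ∫_0^5 −u''(x) v(x) dx = ∫_0^5 f(x) v(x) dx.
Integrate the LHS by parts once:
  ∫_0^5 −u'' v dx = −[u'(x) v(x)]_0^5 + ∫_0^5 u'(x) v'(x) dx.
Thus ∫_0^5 u'(x) v'(x) dx = ∫_0^5 f(x) v(x) dx + [u'(x) v(x)]_0^5.
Choose V so that boundary terms are either known or forced to vanish.
u has homogeneous Neumann: u'(0) = u'(5) = 0. So [u' v]_0^5 = 0·v(5) − 0·v(0) = 0 for any v; take V = H^1(0, 5).
Weak formulation: find u (satisfying any essential BC) such that ∫_0^5 u'(x) v'(x) dx = ∫_0^5 f v dx for all v ∈ V (homogeneous Neumann, so boundary terms vanish).
Substituting f(x) = cos(π*x/5), the right-hand side is ∫_0^5 (cos(π*x/5)) v dx.
Compatibility check (pure Neumann): taking v ≡ 1 ∈ V gives 0 = ∫_0^5 f dx + (0) − (0), i.e. ∫_0^5 f dx must equal u'(0) − u'(5) = 0. Indeed ∫_0^5 (cos(π*x/5)) dx = 0, so the data are compatible. The solution is then unique only up to an additive constant (fix it e.g. by requiring ∫_0^5 u dx = 0).


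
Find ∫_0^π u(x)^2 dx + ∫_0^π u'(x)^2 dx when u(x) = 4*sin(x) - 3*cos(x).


||u||_{H^1(0,π)}^2 = 25*π

u'(x) = 3*sin(x) + 4*cos(x).
Expand u² and (u')² and integrate term by term on (0, π), using: for integers n ≥ 1, ∫_0^π sin²(nx) dx = ∫_0^π cos²(nx) dx = π/2; for n ≠ n', ∫_0^π sin(nx)sin(n'x) dx = ∫_0^π cos(nx)cos(n'x) dx = 0; and by product-to-sum, ∫_0^π sin(nx)cos(n'x) dx = ½∫_0^π [sin((n+n')x) + sin((n−n')x)] dx, which is 0 when n+n' is even and 2n/(n²−n'²) when n+n' is odd (it need not vanish on (0, π)).
  u² squared terms: (-3)²·∫cos(x)² dx = 9·π/2 = 9*π/2;  (4)²·∫sin(x)² dx = 16·π/2 = 8*π.
  u² cross terms: 2·(-3)·(4)·∫cos(x)·sin(x) dx = -24·(0) = 0.
  So ∫_0^π u² dx = 9*π/2 + 8*π + 0 = 25*π/2.
  (u')² squared terms: (3)²·∫sin(x)² dx = 9·π/2 = 9*π/2;  (4)²·∫cos(x)² dx = 16·π/2 = 8*π.
  (u')² cross terms: 2·(3)·(4)·∫sin(x)·cos(x) dx = 24·(0) = 0.
  So ∫_0^π (u')² dx = 9*π/2 + 8*π + 0 = 25*π/2.
||u||_{H^1}^2 = (25*π/2) + (25*π/2) = 25*π.


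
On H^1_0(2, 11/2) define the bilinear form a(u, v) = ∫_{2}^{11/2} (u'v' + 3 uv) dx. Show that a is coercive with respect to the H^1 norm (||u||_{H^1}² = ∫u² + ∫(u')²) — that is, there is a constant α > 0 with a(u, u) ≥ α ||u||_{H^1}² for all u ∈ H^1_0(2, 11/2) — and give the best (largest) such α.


α = 1

Coercivity of a(·,·) on H^1_0(2, 11/2) means a(u, u) ≥ α ||u||_{H^1}² for every u ∈ H^1_0.
The interval has length L = 7/2, and Poincaré/coercivity depend only on L. Here a(u, u) = ∫(u')² + (3)·∫u².
Here c = 3 ≥ 1, so a(u,u) = ∫(u')² + c∫u² ≥ ∫(u')² + ∫u² = ||u||_{H^1}², i.e. α = 1 works. No larger α is possible: a(u,u) ≥ α||u||_{H^1}² means (1−α)∫(u')² ≥ (α−c)∫u², and for the modes u_n = sin(nπ(x−x₀)/L) (x₀ the left endpoint) one has ∫u_n²/∫(u_n')² = (L/(nπ))² → 0, so a(u_n,u_n)/||u_n||_{H^1}² → 1. Hence the optimal constant is α = 1.
Therefore α = 1.


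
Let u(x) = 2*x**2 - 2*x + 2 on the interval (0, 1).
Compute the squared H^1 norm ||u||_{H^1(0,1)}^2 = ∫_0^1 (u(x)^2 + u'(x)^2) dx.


||u||_{H^1}^2 = 62/15

The H^1 norm (squared) on an interval (0, L) is
  ||u||_{H^1}^2 = ∫_0^L u(x)^2 dx + ∫_0^L u'(x)^2 dx.
Compute u'(x) = 4*x - 2.
Then u(x)^2 = 4*x**4 - 8*x**3 + 12*x**2 - 8*x + 4 and u'(x)^2 = 16*x**2 - 16*x + 4.
Integrate each monomial from 0 to 1 using ∫_0^1 c·x^n dx = c·1^(n+1)/(n+1):
  ∫_0^1 u(x)^2 dx = ∫_0^1 (4*x^4 - 8*x^3 + 12*x^2 - 8*x + 4) dx. Term by term:
    ∫_0^1 4*x^4 dx = 4/5;  ∫_0^1 -8*x^3 dx = -2;  ∫_0^1 12*x^2 dx = 4;
    ∫_0^1 -8*x dx = -4;  ∫_0^1 4 dx = 4.
  Sum: 4/5 − 2 + 4 − 4 + 4 = 14/5.
  ∫_0^1 u'(x)^2 dx = ∫_0^1 (16*x^2 - 16*x + 4) dx. Term by term:
    ∫_0^1 16*x^2 dx = 16/3;  ∫_0^1 -16*x dx = -8;  ∫_0^1 4 dx = 4.
  Sum: 16/3 − 8 + 4 = 4/3.
Adding: ||u||_{H^1}^2 = 14/5 + 4/3 = 62/15.


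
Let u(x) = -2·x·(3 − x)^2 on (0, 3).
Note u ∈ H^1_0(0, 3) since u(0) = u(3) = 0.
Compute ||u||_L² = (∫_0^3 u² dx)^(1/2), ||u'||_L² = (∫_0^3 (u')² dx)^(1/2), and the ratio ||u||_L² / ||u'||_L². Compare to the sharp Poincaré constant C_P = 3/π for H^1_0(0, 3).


||u||_L² / ||u'||_L² = 3*sqrt(14)/14 < C_P = 3/π.

u(x) = -2·x·(3 − x)^2, so u'(x) = 6*(1 - x)*(x - 3).
u(x) = -2·x·(3 − x)^2 vanishes at x = 0 and x = 3, so u ∈ H^1_0(0, 3). Differentiate via the product rule and integrate the resulting polynomials term by term.
  ∫_0^3 u² dx = ∫_0^3 (4*x^6 - 48*x^5 + 216*x^4 - 432*x^3 + 324*x^2) dx. Term by term:
    ∫_0^3 4*x^6 dx = 8748/7;  ∫_0^3 -48*x^5 dx = -5832;  ∫_0^3 216*x^4 dx = 52488/5;
    ∫_0^3 -432*x^3 dx = -8748;  ∫_0^3 324*x^2 dx = 2916.
  Sum: 8748/7 − 5832 + 52488/5 − 8748 + 2916 = 2916/35.
  ∫_0^3 (u')² dx = ∫_0^3 (36*x^4 - 288*x^3 + 792*x^2 - 864*x + 324) dx. Term by term:
    ∫_0^3 36*x^4 dx = 8748/5;  ∫_0^3 -288*x^3 dx = -5832;  ∫_0^3 792*x^2 dx = 7128;
    ∫_0^3 -864*x dx = -3888;  ∫_0^3 324 dx = 972.
  Sum: 8748/5 − 5832 + 7128 − 3888 + 972 = 648/5.
∫_0^3 u² dx = 2916/35, so ||u||_L² = 54*sqrt(35)/35.
∫_0^3 (u')² dx = 648/5, so ||u'||_L² = 18*sqrt(10)/5.
Ratio ||u||_L² / ||u'||_L² = 3*sqrt(14)/14.
Sharp Poincaré constant on H^1_0(0, 3) is C_P = L/π = 3/π, achieved by sin(π/3·x).
A polynomial bump cannot attain the sharp Poincaré constant (only the first sine eigenfunction does), so the ratio is strictly less than C_P, consistent with ||u||_L² ≤ C_P ||u'||_L².


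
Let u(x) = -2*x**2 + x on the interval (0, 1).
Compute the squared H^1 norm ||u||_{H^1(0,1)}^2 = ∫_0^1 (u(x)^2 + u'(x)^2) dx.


||u||_{H^1}^2 = 37/15

The H^1 norm (squared) on an interval (0, L) is
  ||u||_{H^1}^2 = ∫_0^L u(x)^2 dx + ∫_0^L u'(x)^2 dx.
Compute u'(x) = 1 - 4*x.
Then u(x)^2 = 4*x**4 - 4*x**3 + x**2 and u'(x)^2 = 16*x**2 - 8*x + 1.
Integrate each monomial from 0 to 1 using ∫_0^1 c·x^n dx = c·1^(n+1)/(n+1):
  ∫_0^1 u(x)^2 dx = ∫_0^1 (4*x^4 - 4*x^3 + x^2) dx. Term by term:
    ∫_0^1 4*x^4 dx = 4/5;  ∫_0^1 -4*x^3 dx = -1;  ∫_0^1 x^2 dx = 1/3.
  Sum: 4/5 − 1 + 1/3 = 2/15.
  ∫_0^1 u'(x)^2 dx = ∫_0^1 (16*x^2 - 8*x + 1) dx. Term by term:
    ∫_0^1 16*x^2 dx = 16/3;  ∫_0^1 -8*x dx = -4;  ∫_0^1 1 dx = 1.
  Sum: 16/3 − 4 + 1 = 7/3.
Adding: ||u||_{H^1}^2 = 2/15 + 7/3 = 37/15.


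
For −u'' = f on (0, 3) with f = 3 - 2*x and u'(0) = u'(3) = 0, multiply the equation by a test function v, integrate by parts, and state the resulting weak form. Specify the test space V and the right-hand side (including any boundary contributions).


V = H^1(0, 3) (no boundary constraint on v; u is determined up to an additive constant); weak form: ∫_0^3 u'v' dx = ∫_0^3 (3 - 2*x) v dx for all v ∈ V.

Multiply both sides by a test function v and integrate from 0 to 3:
  ∫_0^3 −u''(x) v(x) dx = ∫_0^3 f(x) v(x) dx.
Integrate the LHS by parts once:
  ∫_0^3 −u'' v dx = −[u'(x) v(x)]_0^3 + ∫_0^3 u'(x) v'(x) dx.
Thus ∫_0^3 u'(x) v'(x) dx = ∫_0^3 f(x) v(x) dx + [u'(x) v(x)]_0^3.
Choose V so that boundary terms are either known or forced to vanish.
u has homogeneous Neumann: u'(0) = u'(3) = 0. So [u' v]_0^3 = 0·v(3) − 0·v(0) = 0 for any v; take V = H^1(0, 3).
Weak formulation: find u (satisfying any essential BC) such that ∫_0^3 u'(x) v'(x) dx = ∫_0^3 f v dx for all v ∈ V (homogeneous Neumann, so boundary terms vanish).
Substituting f(x) = 3 - 2*x, the right-hand side is ∫_0^3 (3 - 2*x) v dx.
Compatibility check (pure Neumann): taking v ≡ 1 ∈ V gives 0 = ∫_0^3 f dx + (0) − (0), i.e. ∫_0^3 f dx must equal u'(0) − u'(3) = 0. Indeed ∫_0^3 (3 - 2*x) dx = 0, so the data are compatible. The solution is then unique only up to an additive constant (fix it e.g. by requiring ∫_0^3 u dx = 0).


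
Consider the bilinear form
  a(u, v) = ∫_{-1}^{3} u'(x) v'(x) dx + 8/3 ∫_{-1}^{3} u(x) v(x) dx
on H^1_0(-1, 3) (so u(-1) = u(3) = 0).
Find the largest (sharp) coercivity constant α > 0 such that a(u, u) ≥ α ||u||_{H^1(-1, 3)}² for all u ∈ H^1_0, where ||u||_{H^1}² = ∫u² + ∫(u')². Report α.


α = 1

Coercivity of a(·,·) on H^1_0(-1, 3) means a(u, u) ≥ α ||u||_{H^1}² for every u ∈ H^1_0.
The interval has length L = 4, and Poincaré/coercivity depend only on L. Here a(u, u) = ∫(u')² + (8/3)·∫u².
Here c = 8/3 ≥ 1, so a(u,u) = ∫(u')² + c∫u² ≥ ∫(u')² + ∫u² = ||u||_{H^1}², i.e. α = 1 works. No larger α is possible: a(u,u) ≥ α||u||_{H^1}² means (1−α)∫(u')² ≥ (α−c)∫u², and for the modes u_n = sin(nπ(x−x₀)/L) (x₀ the left endpoint) one has ∫u_n²/∫(u_n')² = (L/(nπ))² → 0, so a(u_n,u_n)/||u_n||_{H^1}² → 1. Hence the optimal constant is α = 1.
Therefore α = 1.


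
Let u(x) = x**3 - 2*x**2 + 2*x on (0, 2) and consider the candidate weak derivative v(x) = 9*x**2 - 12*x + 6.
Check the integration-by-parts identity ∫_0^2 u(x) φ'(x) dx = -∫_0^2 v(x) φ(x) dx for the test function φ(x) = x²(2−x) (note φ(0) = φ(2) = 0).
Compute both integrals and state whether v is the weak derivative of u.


LHS = -8/3, RHS = -8. No, v is not the weak derivative of u.

u(x) = x**3 - 2*x**2 + 2*x, classical derivative u'(x) = 3*x**2 - 4*x + 2.
φ(x) = x²(2−x), so φ'(x) = x*(4 - 3*x).
Note φ(0) = φ(2) = 0, so the boundary term u·φ vanishes.
LHS = ∫_0^2 u(x) φ'(x) dx = ∫_0^2 (-3*x^5 + 10*x^4 - 14*x^3 + 8*x^2) dx. Term by term:
  ∫_0^2 -3*x^5 dx = -32;  ∫_0^2 10*x^4 dx = 64;  ∫_0^2 -14*x^3 dx = -56;
  ∫_0^2 8*x^2 dx = 64/3.
Sum: -32 + 64 − 56 + 64/3 = -8/3.
So LHS = -8/3.
∫_0^2 v(x) φ(x) dx = ∫_0^2 (-9*x^5 + 30*x^4 - 30*x^3 + 12*x^2) dx. Term by term:
  ∫_0^2 -9*x^5 dx = -96;  ∫_0^2 30*x^4 dx = 192;  ∫_0^2 -30*x^3 dx = -120;
  ∫_0^2 12*x^2 dx = 32.
Sum: -96 + 192 − 120 + 32 = 8.
So RHS = -∫_0^2 v(x) φ(x) dx = -8.
LHS − RHS = 16/3 ≠ 0, so the identity fails.
(For a valid weak derivative the identity must hold for EVERY test function, in particular this one. The failure shows v is NOT the weak derivative of u.)
Correct weak derivative would be u'(x) = 3*x**2 - 4*x + 2.


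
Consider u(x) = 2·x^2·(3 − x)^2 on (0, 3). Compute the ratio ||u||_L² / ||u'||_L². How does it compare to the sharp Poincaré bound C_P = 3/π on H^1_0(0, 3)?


||u||_L² / ||u'||_L² = sqrt(3)/2 < C_P = 3/π.

u(x) = 2·x^2·(3 − x)^2, so u'(x) = 4*x*(x - 3)*(2*x - 3).
u(x) = 2·x^2·(3 − x)^2 vanishes at x = 0 and x = 3, so u ∈ H^1_0(0, 3). Differentiate via the product rule and integrate the resulting polynomials term by term.
  ∫_0^3 u² dx = ∫_0^3 (4*x^8 - 48*x^7 + 216*x^6 - 432*x^5 + 324*x^4) dx. Term by term:
    ∫_0^3 4*x^8 dx = 8748;  ∫_0^3 -48*x^7 dx = -39366;  ∫_0^3 216*x^6 dx = 472392/7;
    ∫_0^3 -432*x^5 dx = -52488;  ∫_0^3 324*x^4 dx = 78732/5.
  Sum: 8748 − 39366 + 472392/7 − 52488 + 78732/5 = 4374/35.
  ∫_0^3 (u')² dx = ∫_0^3 (64*x^6 - 576*x^5 + 1872*x^4 - 2592*x^3 + 1296*x^2) dx. Term by term:
    ∫_0^3 64*x^6 dx = 139968/7;  ∫_0^3 -576*x^5 dx = -69984;  ∫_0^3 1872*x^4 dx = 454896/5;
    ∫_0^3 -2592*x^3 dx = -52488;  ∫_0^3 1296*x^2 dx = 11664.
  Sum: 139968/7 − 69984 + 454896/5 − 52488 + 11664 = 5832/35.
∫_0^3 u² dx = 4374/35, so ||u||_L² = 27*sqrt(210)/35.
∫_0^3 (u')² dx = 5832/35, so ||u'||_L² = 54*sqrt(70)/35.
Ratio ||u||_L² / ||u'||_L² = sqrt(3)/2.
Sharp Poincaré constant on H^1_0(0, 3) is C_P = L/π = 3/π, achieved by sin(π/3·x).
A polynomial bump cannot attain the sharp Poincaré constant (only the first sine eigenfunction does), so the ratio is strictly less than C_P, consistent with ||u||_L² ≤ C_P ||u'||_L².


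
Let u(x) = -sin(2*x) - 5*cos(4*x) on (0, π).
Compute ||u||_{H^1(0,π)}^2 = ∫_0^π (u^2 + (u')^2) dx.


||u||_{H^1(0,π)}^2 = 215*π

u'(x) = 20*sin(4*x) - 2*cos(2*x).
Expand u² and (u')² and integrate term by term on (0, π), using: for integers n ≥ 1, ∫_0^π sin²(nx) dx = ∫_0^π cos²(nx) dx = π/2; for n ≠ n', ∫_0^π sin(nx)sin(n'x) dx = ∫_0^π cos(nx)cos(n'x) dx = 0; and by product-to-sum, ∫_0^π sin(nx)cos(n'x) dx = ½∫_0^π [sin((n+n')x) + sin((n−n')x)] dx, which is 0 when n+n' is even and 2n/(n²−n'²) when n+n' is odd (it need not vanish on (0, π)).
  u² squared terms: (-1)²·∫sin(2x)² dx = 1·π/2 = π/2;  (-5)²·∫cos(4x)² dx = 25·π/2 = 25*π/2.
  u² cross terms: 2·(-1)·(-5)·∫sin(2x)·cos(4x) dx = 10·(0) = 0.
  So ∫_0^π u² dx = π/2 + 25*π/2 + 0 = 13*π.
  (u')² squared terms: (-2)²·∫cos(2x)² dx = 4·π/2 = 2*π;  (20)²·∫sin(4x)² dx = 400·π/2 = 200*π.
  (u')² cross terms: 2·(-2)·(20)·∫cos(2x)·sin(4x) dx = -80·(0) = 0.
  So ∫_0^π (u')² dx = 2*π + 200*π + 0 = 202*π.
||u||_{H^1}^2 = (13*π) + (202*π) = 215*π.


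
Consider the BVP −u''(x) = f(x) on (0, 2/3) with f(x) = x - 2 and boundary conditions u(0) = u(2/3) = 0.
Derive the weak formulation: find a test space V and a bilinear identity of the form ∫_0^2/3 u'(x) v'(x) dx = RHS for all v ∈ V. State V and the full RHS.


V = H^1_0(0, 2/3) (so v(0) = v(2/3) = 0); weak form: ∫_0^2/3 u'v' dx = ∫_0^2/3 (x - 2) v dx for all v ∈ V.

Multiply both sides by a test function v and integrate from 0 to 2/3:
  ∫_0^2/3 −u''(x) v(x) dx = ∫_0^2/3 f(x) v(x) dx.
Integrate the LHS by parts once:
  ∫_0^2/3 −u'' v dx = −[u'(x) v(x)]_0^2/3 + ∫_0^2/3 u'(x) v'(x) dx.
Thus ∫_0^2/3 u'(x) v'(x) dx = ∫_0^2/3 f(x) v(x) dx + [u'(x) v(x)]_0^2/3.
Choose V so that boundary terms are either known or forced to vanish.
u is Dirichlet: u(0) = u(2/3) = 0. Let V = H^1_0(0, 2/3); then v(0) = v(2/3) = 0, and [u' v]_0^2/3 = 0.
Weak formulation: find u (satisfying any essential BC) such that ∫_0^2/3 u'(x) v'(x) dx = ∫_0^2/3 f v dx for all v ∈ V.
Substituting f(x) = x - 2, the right-hand side is ∫_0^2/3 (x - 2) v dx.


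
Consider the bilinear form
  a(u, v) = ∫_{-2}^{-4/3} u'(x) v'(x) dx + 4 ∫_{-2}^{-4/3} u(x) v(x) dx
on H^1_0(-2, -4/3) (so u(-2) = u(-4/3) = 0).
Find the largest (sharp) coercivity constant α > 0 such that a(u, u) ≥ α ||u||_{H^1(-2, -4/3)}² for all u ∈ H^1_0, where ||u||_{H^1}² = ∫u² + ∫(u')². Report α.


α = 1

Coercivity of a(·,·) on H^1_0(-2, -4/3) means a(u, u) ≥ α ||u||_{H^1}² for every u ∈ H^1_0.
The interval has length L = 2/3, and Poincaré/coercivity depend only on L. Here a(u, u) = ∫(u')² + (4)·∫u².
Here c = 4 ≥ 1, so a(u,u) = ∫(u')² + c∫u² ≥ ∫(u')² + ∫u² = ||u||_{H^1}², i.e. α = 1 works. No larger α is possible: a(u,u) ≥ α||u||_{H^1}² means (1−α)∫(u')² ≥ (α−c)∫u², and for the modes u_n = sin(nπ(x−x₀)/L) (x₀ the left endpoint) one has ∫u_n²/∫(u_n')² = (L/(nπ))² → 0, so a(u_n,u_n)/||u_n||_{H^1}² → 1. Hence the optimal constant is α = 1.
Therefore α = 1.


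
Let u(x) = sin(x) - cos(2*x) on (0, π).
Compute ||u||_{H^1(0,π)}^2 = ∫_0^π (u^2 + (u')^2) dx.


||u||_{H^1(0,π)}^2 = 20/3 + 7*π/2

u'(x) = 2*sin(2*x) + cos(x).
Expand u² and (u')² and integrate term by term on (0, π), using: for integers n ≥ 1, ∫_0^π sin²(nx) dx = ∫_0^π cos²(nx) dx = π/2; for n ≠ n', ∫_0^π sin(nx)sin(n'x) dx = ∫_0^π cos(nx)cos(n'x) dx = 0; and by product-to-sum, ∫_0^π sin(nx)cos(n'x) dx = ½∫_0^π [sin((n+n')x) + sin((n−n')x)] dx, which is 0 when n+n' is even and 2n/(n²−n'²) when n+n' is odd (it need not vanish on (0, π)).
  u² squared terms: (-1)²·∫cos(2x)² dx = 1·π/2 = π/2;  (1)²·∫sin(x)² dx = 1·π/2 = π/2.
  u² cross terms: 2·(-1)·(1)·∫cos(2x)·sin(x) dx = -2·(-2/3) = 4/3.
  So ∫_0^π u² dx = π/2 + π/2 + 4/3 = 4/3 + π.
  (u')² squared terms: (2)²·∫sin(2x)² dx = 4·π/2 = 2*π;  (1)²·∫cos(x)² dx = 1·π/2 = π/2.
  (u')² cross terms: 2·(2)·(1)·∫sin(2x)·cos(x) dx = 4·(4/3) = 16/3.
  So ∫_0^π (u')² dx = 2*π + π/2 + 16/3 = 16/3 + 5*π/2.
||u||_{H^1}^2 = (4/3 + π) + (16/3 + 5*π/2) = 20/3 + 7*π/2.


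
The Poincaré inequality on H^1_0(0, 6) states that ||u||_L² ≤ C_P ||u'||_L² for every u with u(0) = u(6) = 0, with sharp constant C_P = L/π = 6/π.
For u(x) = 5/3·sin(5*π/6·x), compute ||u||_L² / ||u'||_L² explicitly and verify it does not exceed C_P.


||u||_L² / ||u'||_L² = 6/(5*π) < C_P = 6/π.

u(x) = 5/3·sin(5*π/6·x), so u'(x) = 25*π*cos(5*π*x/6)/18.
Writing u(x) = A·sin(kπx/L) with A = 5/3 and k = 5, use ∫_0^L sin²(kπx/L) dx = L/2 and ∫_0^L cos²(kπx/L) dx = L/2.
u² = 25/9·sin²(5*π/6·x) and (u')² = 625*π^2/324·cos²(5*π/6·x), and each of sin², cos² integrates to L/2 = 3 over (0, 6).
∫_0^6 u² dx = 25/3, so ||u||_L² = 5*sqrt(3)/3.
∫_0^6 (u')² dx = 625*π^2/108, so ||u'||_L² = 25*sqrt(3)*π/18.
Ratio ||u||_L² / ||u'||_L² = 6/(5*π).
Sharp Poincaré constant on H^1_0(0, 6) is C_P = L/π = 6/π, achieved by sin(π/6·x).
This is the k = 5 harmonic; the ratio L/(kπ) is strictly less than C_P = L/π, consistent with the sharp inequality ||u||_L² ≤ C_P ||u'||_L².


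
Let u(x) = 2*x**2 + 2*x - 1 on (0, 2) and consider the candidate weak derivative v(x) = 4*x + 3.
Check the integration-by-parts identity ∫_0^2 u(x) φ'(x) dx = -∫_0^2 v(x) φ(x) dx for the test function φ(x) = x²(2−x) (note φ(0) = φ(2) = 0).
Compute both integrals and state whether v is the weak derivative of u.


LHS = -136/15, RHS = -52/5. No, v is not the weak derivative of u.

u(x) = 2*x**2 + 2*x - 1, classical derivative u'(x) = 4*x + 2.
φ(x) = x²(2−x), so φ'(x) = x*(4 - 3*x).
Note φ(0) = φ(2) = 0, so the boundary term u·φ vanishes.
LHS = ∫_0^2 u(x) φ'(x) dx = ∫_0^2 (-6*x^4 + 2*x^3 + 11*x^2 - 4*x) dx. Term by term:
  ∫_0^2 -6*x^4 dx = -192/5;  ∫_0^2 2*x^3 dx = 8;  ∫_0^2 11*x^2 dx = 88/3;
  ∫_0^2 -4*x dx = -8.
Sum: -192/5 + 8 + 88/3 − 8 = -136/15.
So LHS = -136/15.
∫_0^2 v(x) φ(x) dx = ∫_0^2 (-4*x^4 + 5*x^3 + 6*x^2) dx. Term by term:
  ∫_0^2 -4*x^4 dx = -128/5;  ∫_0^2 5*x^3 dx = 20;  ∫_0^2 6*x^2 dx = 16.
Sum: -128/5 + 20 + 16 = 52/5.
So RHS = -∫_0^2 v(x) φ(x) dx = -52/5.
LHS − RHS = 4/3 ≠ 0, so the identity fails.
(For a valid weak derivative the identity must hold for EVERY test function, in particular this one. The failure shows v is NOT the weak derivative of u.)
Correct weak derivative would be u'(x) = 4*x + 2.


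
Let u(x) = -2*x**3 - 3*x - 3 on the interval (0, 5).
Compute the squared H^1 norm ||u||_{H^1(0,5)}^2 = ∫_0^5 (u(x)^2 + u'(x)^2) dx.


||u||_{H^1}^2 = 550955/7

The H^1 norm (squared) on an interval (0, L) is
  ||u||_{H^1}^2 = ∫_0^L u(x)^2 dx + ∫_0^L u'(x)^2 dx.
Compute u'(x) = -6*x**2 - 3.
Then u(x)^2 = 4*x**6 + 12*x**4 + 12*x**3 + 9*x**2 + 18*x + 9 and u'(x)^2 = 36*x**4 + 36*x**2 + 9.
Integrate each monomial from 0 to 5 using ∫_0^5 c·x^n dx = c·5^(n+1)/(n+1):
  ∫_0^5 u(x)^2 dx = ∫_0^5 (4*x^6 + 12*x^4 + 12*x^3 + 9*x^2 + 18*x + 9) dx. Term by term:
    ∫_0^5 4*x^6 dx = 312500/7;  ∫_0^5 12*x^4 dx = 7500;  ∫_0^5 12*x^3 dx = 1875;
    ∫_0^5 9*x^2 dx = 375;  ∫_0^5 18*x dx = 225;  ∫_0^5 9 dx = 45.
  Sum: 312500/7 + 7500 + 1875 + 375 + 225 + 45 = 382640/7.
  ∫_0^5 u'(x)^2 dx = ∫_0^5 (36*x^4 + 36*x^2 + 9) dx. Term by term:
    ∫_0^5 36*x^4 dx = 22500;  ∫_0^5 36*x^2 dx = 1500;  ∫_0^5 9 dx = 45.
  Sum: 22500 + 1500 + 45 = 24045.
Adding: ||u||_{H^1}^2 = 382640/7 + 24045 = 550955/7.


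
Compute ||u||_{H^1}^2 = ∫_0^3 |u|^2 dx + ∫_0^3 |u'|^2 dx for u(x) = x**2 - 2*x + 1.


||u||_{H^1}^2 = 93/5

The H^1 norm (squared) on an interval (0, L) is
  ||u||_{H^1}^2 = ∫_0^L u(x)^2 dx + ∫_0^L u'(x)^2 dx.
Compute u'(x) = 2*x - 2.
Then u(x)^2 = x**4 - 4*x**3 + 6*x**2 - 4*x + 1 and u'(x)^2 = 4*x**2 - 8*x + 4.
Integrate each monomial from 0 to 3 using ∫_0^3 c·x^n dx = c·3^(n+1)/(n+1):
  ∫_0^3 u(x)^2 dx = ∫_0^3 (x^4 - 4*x^3 + 6*x^2 - 4*x + 1) dx. Term by term:
    ∫_0^3 x^4 dx = 243/5;  ∫_0^3 -4*x^3 dx = -81;  ∫_0^3 6*x^2 dx = 54;
    ∫_0^3 -4*x dx = -18;  ∫_0^3 1 dx = 3.
  Sum: 243/5 − 81 + 54 − 18 + 3 = 33/5.
  ∫_0^3 u'(x)^2 dx = ∫_0^3 (4*x^2 - 8*x + 4) dx. Term by term:
    ∫_0^3 4*x^2 dx = 36;  ∫_0^3 -8*x dx = -36;  ∫_0^3 4 dx = 12.
  Sum: 36 − 36 + 12 = 12.
Adding: ||u||_{H^1}^2 = 33/5 + 12 = 93/5.


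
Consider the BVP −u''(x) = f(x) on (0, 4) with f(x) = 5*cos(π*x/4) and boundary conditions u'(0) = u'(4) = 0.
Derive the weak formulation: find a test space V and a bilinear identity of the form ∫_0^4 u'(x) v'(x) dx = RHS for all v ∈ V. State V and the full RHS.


V = H^1(0, 4) (no boundary constraint on v; u is determined up to an additive constant); weak form: ∫_0^4 u'v' dx = ∫_0^4 (5*cos(π*x/4)) v dx for all v ∈ V.

Multiply both sides by a test function v and integrate from 0 to 4:
  ∫_0^4 −u''(x) v(x) dx = ∫_0^4 f(x) v(x) dx.
Integrate the LHS by parts once:
  ∫_0^4 −u'' v dx = −[u'(x) v(x)]_0^4 + ∫_0^4 u'(x) v'(x) dx.
Thus ∫_0^4 u'(x) v'(x) dx = ∫_0^4 f(x) v(x) dx + [u'(x) v(x)]_0^4.
Choose V so that boundary terms are either known or forced to vanish.
u has homogeneous Neumann: u'(0) = u'(4) = 0. So [u' v]_0^4 = 0·v(4) − 0·v(0) = 0 for any v; take V = H^1(0, 4).
Weak formulation: find u (satisfying any essential BC) such that ∫_0^4 u'(x) v'(x) dx = ∫_0^4 f v dx for all v ∈ V (homogeneous Neumann, so boundary terms vanish).
Substituting f(x) = 5*cos(π*x/4), the right-hand side is ∫_0^4 (5*cos(π*x/4)) v dx.
Compatibility check (pure Neumann): taking v ≡ 1 ∈ V gives 0 = ∫_0^4 f dx + (0) − (0), i.e. ∫_0^4 f dx must equal u'(0) − u'(4) = 0. Indeed ∫_0^4 (5*cos(π*x/4)) dx = 0, so the data are compatible. The solution is then unique only up to an additive constant (fix it e.g. by requiring ∫_0^4 u dx = 0).


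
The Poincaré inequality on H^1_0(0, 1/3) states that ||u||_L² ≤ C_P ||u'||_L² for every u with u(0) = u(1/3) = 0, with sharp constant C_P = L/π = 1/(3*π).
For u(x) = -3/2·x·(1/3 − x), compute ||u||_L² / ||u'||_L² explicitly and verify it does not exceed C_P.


||u||_L² / ||u'||_L² = sqrt(10)/30 < C_P = 1/(3*π).

u(x) = -3/2·x·(1/3 − x), so u'(x) = 3*x - 1/2.
u(x) = -3/2·x·(1/3 − x) vanishes at x = 0 and x = 1/3, so u ∈ H^1_0(0, 1/3). Differentiate via the product rule and integrate the resulting polynomials term by term.
  ∫_0^1/3 u² dx = ∫_0^1/3 (9*x^4/4 - 3*x^3/2 + x^2/4) dx. Term by term:
    ∫_0^1/3 9*x^4/4 dx = 1/540;  ∫_0^1/3 -3*x^3/2 dx = -1/216;  ∫_0^1/3 x^2/4 dx = 1/324.
  Sum: 1/540 − 1/216 + 1/324 = 1/3240.
  ∫_0^1/3 (u')² dx = ∫_0^1/3 (9*x^2 - 3*x + 1/4) dx. Term by term:
    ∫_0^1/3 9*x^2 dx = 1/9;  ∫_0^1/3 -3*x dx = -1/6;  ∫_0^1/3 1/4 dx = 1/12.
  Sum: 1/9 − 1/6 + 1/12 = 1/36.
∫_0^1/3 u² dx = 1/3240, so ||u||_L² = sqrt(10)/180.
∫_0^1/3 (u')² dx = 1/36, so ||u'||_L² = 1/6.
Ratio ||u||_L² / ||u'||_L² = sqrt(10)/30.
Sharp Poincaré constant on H^1_0(0, 1/3) is C_P = L/π = 1/(3*π), achieved by sin(3*π·x).
A polynomial bump cannot attain the sharp Poincaré constant (only the first sine eigenfunction does), so the ratio is strictly less than C_P, consistent with ||u||_L² ≤ C_P ||u'||_L².


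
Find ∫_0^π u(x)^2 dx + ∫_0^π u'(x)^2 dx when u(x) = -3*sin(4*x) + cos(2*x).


||u||_{H^1(0,π)}^2 = 79*π

u'(x) = -2*sin(2*x) - 12*cos(4*x).
Expand u² and (u')² and integrate term by term on (0, π), using: for integers n ≥ 1, ∫_0^π sin²(nx) dx = ∫_0^π cos²(nx) dx = π/2; for n ≠ n', ∫_0^π sin(nx)sin(n'x) dx = ∫_0^π cos(nx)cos(n'x) dx = 0; and by product-to-sum, ∫_0^π sin(nx)cos(n'x) dx = ½∫_0^π [sin((n+n')x) + sin((n−n')x)] dx, which is 0 when n+n' is even and 2n/(n²−n'²) when n+n' is odd (it need not vanish on (0, π)).
  u² squared terms: (-3)²·∫sin(4x)² dx = 9·π/2 = 9*π/2;  (1)²·∫cos(2x)² dx = 1·π/2 = π/2.
  u² cross terms: 2·(-3)·(1)·∫sin(4x)·cos(2x) dx = -6·(0) = 0.
  So ∫_0^π u² dx = 9*π/2 + π/2 + 0 = 5*π.
  (u')² squared terms: (-12)²·∫cos(4x)² dx = 144·π/2 = 72*π;  (-2)²·∫sin(2x)² dx = 4·π/2 = 2*π.
  (u')² cross terms: 2·(-12)·(-2)·∫cos(4x)·sin(2x) dx = 48·(0) = 0.
  So ∫_0^π (u')² dx = 72*π + 2*π + 0 = 74*π.
||u||_{H^1}^2 = (5*π) + (74*π) = 79*π.
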